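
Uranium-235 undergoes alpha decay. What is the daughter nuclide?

Alpha decay: mass number changes by -4, atomic number by -2.
A: 235 − 4 = 231; Z: 92 − 2 = 90.
Z = 90 is thorium, so the daughter is thorium-231.

Th-231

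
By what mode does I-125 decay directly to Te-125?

beta-plus decay or electron capture

ΔA = 125 − 125 = 0; ΔZ = 52 − 53 = -1.
A is unchanged and Z drops by 1 — a proton has become a neutron (β⁺ emission or electron capture).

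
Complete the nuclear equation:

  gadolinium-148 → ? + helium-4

Conserve mass number: 148 = A + 4, so A = 144.
Conserve atomic number: 64 = Z + 2, so Z = 62.
Z = 62 is samarium, so the species is samarium-144.

Sm-144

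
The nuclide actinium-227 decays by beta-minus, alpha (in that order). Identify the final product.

Ra-223

Start: (A, Z) = (227, 89).
After β⁻: (227, 90).
After α: (223, 88).
Z = 88 is radium.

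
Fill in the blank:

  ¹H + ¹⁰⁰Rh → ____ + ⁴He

Ru-97

Conserve mass number: 1 + 100 = A + 4, so A = 97.
Conserve atomic number: 1 + 45 = Z + 2, so Z = 44.
Z = 44 is ruthenium, so the species is ⁹⁷Ru.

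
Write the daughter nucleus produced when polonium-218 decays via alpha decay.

Alpha decay: mass number changes by -4, atomic number by -2.
A: 218 − 4 = 214; Z: 84 − 2 = 82.
Z = 82 is lead, so the daughter is lead-214.

Pb-214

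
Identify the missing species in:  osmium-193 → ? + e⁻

Conserve mass number: 193 = A + 0, so A = 193.
Conserve atomic number: 76 = Z − 1, so Z = 77.
Z = 77 is iridium, so the species is iridium-193.

Ir-193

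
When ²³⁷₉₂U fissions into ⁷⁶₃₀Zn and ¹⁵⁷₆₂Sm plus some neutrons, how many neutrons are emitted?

Conserve mass number: 237 = 76 + 157 + k, so k = 237 − 233 = 4.
Check atomic number: 92 = 30 + 62 + 0 = 92. ✓

4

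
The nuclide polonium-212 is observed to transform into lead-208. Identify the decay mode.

ΔA = 208 − 212 = -4; ΔZ = 82 − 84 = -2.
A drops by 4 and Z drops by 2 — the signature of alpha emission.

alpha decay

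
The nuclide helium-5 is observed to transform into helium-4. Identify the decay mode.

ΔA = 4 − 5 = -1; ΔZ = 2 − 2 = +0.
A drops by 1 with Z unchanged — a neutron was emitted.

neutron emission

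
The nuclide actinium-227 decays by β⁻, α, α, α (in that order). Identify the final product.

Start: (A, Z) = (227, 89).
After β⁻: (227, 90).
After α: (223, 88).
After α: (219, 86).
After α: (215, 84).
Z = 84 is polonium.

Po-215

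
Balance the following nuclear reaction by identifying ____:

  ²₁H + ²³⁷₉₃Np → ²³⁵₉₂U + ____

alpha particle

Conserve mass number: 2 + 237 = 235 + A, so A = 4.
Conserve atomic number: 1 + 93 = 92 + Z, so Z = 2.
A = 4 and Z = 2 is ⁴₂He — an alpha particle.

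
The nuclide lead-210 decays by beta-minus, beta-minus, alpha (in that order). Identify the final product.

Start: (A, Z) = (210, 82).
After β⁻: (210, 83).
After β⁻: (210, 84).
After α: (206, 82).
Z = 82 is lead.

Pb-206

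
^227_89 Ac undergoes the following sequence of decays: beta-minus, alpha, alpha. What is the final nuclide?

Rn-219

Start: (A, Z) = (227, 89).
After β⁻: (227, 90).
After α: (223, 88).
After α: (219, 86).
Z = 86 is radon.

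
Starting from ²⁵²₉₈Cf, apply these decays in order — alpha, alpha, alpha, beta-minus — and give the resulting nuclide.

Np-240

Start: (A, Z) = (252, 98).
After α: (248, 96).
After α: (244, 94).
After α: (240, 92).
After β⁻: (240, 93).
Z = 93 is neptunium.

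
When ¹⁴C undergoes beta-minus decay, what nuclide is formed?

N-14

Beta-minus decay: mass number changes by +0, atomic number by +1.
A: 14 = 14; Z: 6 + 1 = 7.
Z = 7 is nitrogen, so the daughter is ¹⁴N.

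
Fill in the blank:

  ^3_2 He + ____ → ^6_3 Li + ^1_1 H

alpha particle

Conserve mass number: 3 + A = 6 + 1, so A = 4.
Conserve atomic number: 2 + Z = 3 + 1, so Z = 2.
A = 4 and Z = 2 is ^4_2 He — an alpha particle.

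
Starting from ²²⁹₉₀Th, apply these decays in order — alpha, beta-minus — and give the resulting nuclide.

Ac-225

Start: (A, Z) = (229, 90).
After α: (225, 88).
After β⁻: (225, 89).
Z = 89 is actinium.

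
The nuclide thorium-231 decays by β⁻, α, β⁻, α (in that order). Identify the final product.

Start: (A, Z) = (231, 90).
After β⁻: (231, 91).
After α: (227, 89).
After β⁻: (227, 90).
After α: (223, 88).
Z = 88 is radium.

Ra-223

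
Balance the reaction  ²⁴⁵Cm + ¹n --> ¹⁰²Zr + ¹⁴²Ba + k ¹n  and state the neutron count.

Conserve mass number: 246 = 102 + 142 + k, so k = 246 − 244 = 2.
Check atomic number: 96 = 40 + 56 + 0 = 96. ✓

2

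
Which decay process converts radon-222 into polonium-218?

ΔA = 218 − 222 = -4; ΔZ = 84 − 86 = -2.
A drops by 4 and Z drops by 2 — the signature of alpha emission.

alpha decay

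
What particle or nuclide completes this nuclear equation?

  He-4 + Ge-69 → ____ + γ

Conserve mass number: 4 + 69 = A + 0, so A = 73.
Conserve atomic number: 2 + 32 = Z + 0, so Z = 34.
Z = 34 is selenium, so the species is Se-73.

Se-73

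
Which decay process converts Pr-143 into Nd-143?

beta-minus decay

ΔA = 143 − 143 = 0; ΔZ = 60 − 59 = +1.
A is unchanged and Z rises by 1 — a neutron has become a proton (β⁻ decay).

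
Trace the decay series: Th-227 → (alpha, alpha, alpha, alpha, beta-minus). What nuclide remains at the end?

Bi-211

Start: (A, Z) = (227, 90).
After α: (223, 88).
After α: (219, 86).
After α: (215, 84).
After α: (211, 82).
After β⁻: (211, 83).
Z = 83 is bismuth.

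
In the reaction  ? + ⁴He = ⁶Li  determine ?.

deuteron

Conserve mass number: A + 4 = 6, so A = 2.
Conserve atomic number: Z + 2 = 3, so Z = 1.
A = 2 and Z = 1 is ²H — a deuteron.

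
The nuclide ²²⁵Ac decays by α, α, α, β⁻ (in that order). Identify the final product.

Start: (A, Z) = (225, 89).
After α: (221, 87).
After α: (217, 85).
After α: (213, 83).
After β⁻: (213, 84).
Z = 84 is polonium.

Po-213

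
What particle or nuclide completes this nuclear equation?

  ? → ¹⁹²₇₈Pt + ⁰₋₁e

Conserve mass number: A = 192 + 0, so A = 192.
Conserve atomic number: Z = 78 − 1, so Z = 77.
Z = 77 is iridium, so the species is ¹⁹²₇₇Ir.

Ir-192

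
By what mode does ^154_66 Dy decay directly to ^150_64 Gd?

alpha decay

ΔA = 150 − 154 = -4; ΔZ = 64 − 66 = -2.
A drops by 4 and Z drops by 2 — the signature of alpha emission.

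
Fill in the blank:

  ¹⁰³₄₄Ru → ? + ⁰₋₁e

Rh-103

Conserve mass number: 103 = A + 0, so A = 103.
Conserve atomic number: 44 = Z − 1, so Z = 45.
Z = 45 is rhodium, so the species is ¹⁰³₄₅Rh.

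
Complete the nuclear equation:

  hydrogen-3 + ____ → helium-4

proton

Conserve mass number: 3 + A = 4, so A = 1.
Conserve atomic number: 1 + Z = 2, so Z = 1.
A = 1 and Z = 1 is hydrogen-1 — a proton.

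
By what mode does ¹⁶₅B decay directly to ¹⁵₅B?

neutron emission

ΔA = 15 − 16 = -1; ΔZ = 5 − 5 = +0.
A drops by 1 with Z unchanged — a neutron was emitted.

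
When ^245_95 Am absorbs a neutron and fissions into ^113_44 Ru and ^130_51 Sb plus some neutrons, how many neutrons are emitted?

Conserve mass number: 246 = 113 + 130 + k, so k = 246 − 243 = 3.
Check atomic number: 95 = 44 + 51 + 0 = 95. ✓

3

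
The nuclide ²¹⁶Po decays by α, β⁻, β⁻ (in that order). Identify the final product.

Start: (A, Z) = (216, 84).
After α: (212, 82).
After β⁻: (212, 83).
After β⁻: (212, 84).
Z = 84 is polonium.

Po-212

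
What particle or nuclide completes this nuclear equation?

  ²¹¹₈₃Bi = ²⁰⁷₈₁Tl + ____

Conserve mass number: 211 = 207 + A, so A = 4.
Conserve atomic number: 83 = 81 + Z, so Z = 2.
A = 4 and Z = 2 is ⁴₂He — an alpha particle.

alpha particle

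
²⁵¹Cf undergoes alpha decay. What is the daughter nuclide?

Cm-247

Alpha decay: mass number changes by -4, atomic number by -2.
A: 251 − 4 = 247; Z: 98 − 2 = 96.
Z = 96 is curium, so the daughter is ²⁴⁷Cm.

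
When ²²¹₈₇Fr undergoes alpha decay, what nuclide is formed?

At-217

Alpha decay: mass number changes by -4, atomic number by -2.
A: 221 − 4 = 217; Z: 87 − 2 = 85.
Z = 85 is astatine, so the daughter is ²¹⁷₈₅At.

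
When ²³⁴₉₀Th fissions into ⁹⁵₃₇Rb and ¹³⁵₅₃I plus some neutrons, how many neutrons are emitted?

4

Conserve mass number: 234 = 95 + 135 + k, so k = 234 − 230 = 4.
Check atomic number: 90 = 37 + 53 + 0 = 90. ✓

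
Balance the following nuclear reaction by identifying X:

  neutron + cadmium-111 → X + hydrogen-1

Conserve mass number: 1 + 111 = A + 1, so A = 111.
Conserve atomic number: 0 + 48 = Z + 1, so Z = 47.
Z = 47 is silver, so the species is silver-111.

Ag-111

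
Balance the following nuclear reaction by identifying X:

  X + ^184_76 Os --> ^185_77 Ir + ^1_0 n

deuteron

Conserve mass number: A + 184 = 185 + 1, so A = 2.
Conserve atomic number: Z + 76 = 77 + 0, so Z = 1.
A = 2 and Z = 1 is ^2_1 H — a deuteron.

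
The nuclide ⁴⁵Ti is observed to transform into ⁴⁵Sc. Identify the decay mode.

ΔA = 45 − 45 = 0; ΔZ = 21 − 22 = -1.
A is unchanged and Z drops by 1 — a proton has become a neutron (β⁺ emission or electron capture).

beta-plus decay or electron capture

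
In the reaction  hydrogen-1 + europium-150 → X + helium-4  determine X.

Sm-147

Conserve mass number: 1 + 150 = A + 4, so A = 147.
Conserve atomic number: 1 + 63 = Z + 2, so Z = 62.
Z = 62 is samarium, so the species is samarium-147.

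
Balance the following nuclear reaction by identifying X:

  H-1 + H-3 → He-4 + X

Conserve mass number: 1 + 3 = 4 + A, so A = 0.
Conserve atomic number: 1 + 1 = 2 + Z, so Z = 0.
A = 0 and Z = 0 is γ — a gamma ray.

gamma ray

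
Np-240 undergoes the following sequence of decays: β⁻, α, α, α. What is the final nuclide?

Start: (A, Z) = (240, 93).
After β⁻: (240, 94).
After α: (236, 92).
After α: (232, 90).
After α: (228, 88).
Z = 88 is radium.

Ra-228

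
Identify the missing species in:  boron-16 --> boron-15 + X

Conserve mass number: 16 = 15 + A, so A = 1.
Conserve atomic number: 5 = 5 + Z, so Z = 0.
A = 1 and Z = 0 is neutron — a neutron.

neutron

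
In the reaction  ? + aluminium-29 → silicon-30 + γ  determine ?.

proton

Conserve mass number: A + 29 = 30 + 0, so A = 1.
Conserve atomic number: Z + 13 = 14 + 0, so Z = 1.
A = 1 and Z = 1 is hydrogen-1 — a proton.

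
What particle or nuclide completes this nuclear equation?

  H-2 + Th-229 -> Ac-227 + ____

alpha particle

Conserve mass number: 2 + 229 = 227 + A, so A = 4.
Conserve atomic number: 1 + 90 = 89 + Z, so Z = 2.
A = 4 and Z = 2 is He-4 — an alpha particle.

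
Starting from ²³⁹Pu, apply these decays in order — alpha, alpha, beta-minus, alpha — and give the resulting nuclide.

Ac-227

Start: (A, Z) = (239, 94).
After α: (235, 92).
After α: (231, 90).
After β⁻: (231, 91).
After α: (227, 89).
Z = 89 is actinium.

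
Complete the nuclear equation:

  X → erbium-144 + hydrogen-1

Conserve mass number: A = 144 + 1, so A = 145.
Conserve atomic number: Z = 68 + 1, so Z = 69.
Z = 69 is thulium, so the species is thulium-145.

Tm-145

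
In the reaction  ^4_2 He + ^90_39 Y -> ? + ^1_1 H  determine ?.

Zr-93

Conserve mass number: 4 + 90 = A + 1, so A = 93.
Conserve atomic number: 2 + 39 = Z + 1, so Z = 40.
Z = 40 is zirconium, so the species is ^93_40 Zr.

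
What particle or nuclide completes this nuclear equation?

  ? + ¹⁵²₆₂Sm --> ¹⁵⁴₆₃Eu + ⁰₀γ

deuteron

Conserve mass number: A + 152 = 154 + 0, so A = 2.
Conserve atomic number: Z + 62 = 63 + 0, so Z = 1.
A = 2 and Z = 1 is ²₁H — a deuteron.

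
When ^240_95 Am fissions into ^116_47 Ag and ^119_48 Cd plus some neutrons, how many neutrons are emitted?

Conserve mass number: 240 = 116 + 119 + k, so k = 240 − 235 = 5.
Check atomic number: 95 = 47 + 48 + 0 = 95. ✓

5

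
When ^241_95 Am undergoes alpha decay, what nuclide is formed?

Alpha decay: mass number changes by -4, atomic number by -2.
A: 241 − 4 = 237; Z: 95 − 2 = 93.
Z = 93 is neptunium, so the daughter is ^237_93 Np.

Np-237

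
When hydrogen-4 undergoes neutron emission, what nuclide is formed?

Neutron emission: mass number changes by -1, atomic number by +0.
A: 4 − 1 = 3; Z: 1 = 1.
Z = 1 is hydrogen, so the daughter is hydrogen-3.

H-3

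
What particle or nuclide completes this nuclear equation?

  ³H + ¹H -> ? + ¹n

He-3

Conserve mass number: 3 + 1 = A + 1, so A = 3.
Conserve atomic number: 1 + 1 = Z + 0, so Z = 2.
Z = 2 is helium, so the species is ³He.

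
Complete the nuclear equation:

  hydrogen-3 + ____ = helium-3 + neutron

proton

Conserve mass number: 3 + A = 3 + 1, so A = 1.
Conserve atomic number: 1 + Z = 2 + 0, so Z = 1.
A = 1 and Z = 1 is hydrogen-1 — a proton.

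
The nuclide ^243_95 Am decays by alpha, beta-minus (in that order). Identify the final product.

Pu-239

Start: (A, Z) = (243, 95).
After α: (239, 93).
After β⁻: (239, 94).
Z = 94 is plutonium.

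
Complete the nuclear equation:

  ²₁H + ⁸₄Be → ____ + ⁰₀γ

B-10

Conserve mass number: 2 + 8 = A + 0, so A = 10.
Conserve atomic number: 1 + 4 = Z + 0, so Z = 5.
Z = 5 is boron, so the species is ¹⁰₅B.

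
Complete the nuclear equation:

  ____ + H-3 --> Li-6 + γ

Conserve mass number: A + 3 = 6 + 0, so A = 3.
Conserve atomic number: Z + 1 = 3 + 0, so Z = 2.
Z = 2 is helium, so the species is He-3.

He-3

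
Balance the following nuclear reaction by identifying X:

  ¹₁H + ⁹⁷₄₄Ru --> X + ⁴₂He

Conserve mass number: 1 + 97 = A + 4, so A = 94.
Conserve atomic number: 1 + 44 = Z + 2, so Z = 43.
Z = 43 is technetium, so the species is ⁹⁴₄₃Tc.

Tc-94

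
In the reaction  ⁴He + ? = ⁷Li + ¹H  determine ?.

Conserve mass number: 4 + A = 7 + 1, so A = 4.
Conserve atomic number: 2 + Z = 3 + 1, so Z = 2.
A = 4 and Z = 2 is ⁴He — an alpha particle.

alpha particle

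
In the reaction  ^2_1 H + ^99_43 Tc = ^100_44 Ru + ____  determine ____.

neutron

Conserve mass number: 2 + 99 = 100 + A, so A = 1.
Conserve atomic number: 1 + 43 = 44 + Z, so Z = 0.
A = 1 and Z = 0 is ^1_0 n — a neutron.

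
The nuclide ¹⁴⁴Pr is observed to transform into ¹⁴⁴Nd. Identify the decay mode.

ΔA = 144 − 144 = 0; ΔZ = 60 − 59 = +1.
A is unchanged and Z rises by 1 — a neutron has become a proton (β⁻ decay).

beta-minus decay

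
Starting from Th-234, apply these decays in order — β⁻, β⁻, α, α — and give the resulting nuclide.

Ra-226

Start: (A, Z) = (234, 90).
After β⁻: (234, 91).
After β⁻: (234, 92).
After α: (230, 90).
After α: (226, 88).
Z = 88 is radium.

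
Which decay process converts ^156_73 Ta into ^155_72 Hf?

proton emission

ΔA = 155 − 156 = -1; ΔZ = 72 − 73 = -1.
A drops by 1 and Z drops by 1 — a proton was emitted.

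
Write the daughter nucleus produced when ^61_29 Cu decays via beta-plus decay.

Ni-61

Beta-plus decay: mass number changes by +0, atomic number by -1.
A: 61 = 61; Z: 29 − 1 = 28.
Z = 28 is nickel, so the daughter is ^61_28 Ni.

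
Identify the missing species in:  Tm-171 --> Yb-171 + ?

beta-minus particle

Conserve mass number: 171 = 171 + A, so A = 0.
Conserve atomic number: 69 = 70 + Z, so Z = -1.
A = 0 and Z = -1 is e⁻ — a beta-minus particle.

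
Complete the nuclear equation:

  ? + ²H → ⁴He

Conserve mass number: A + 2 = 4, so A = 2.
Conserve atomic number: Z + 1 = 2, so Z = 1.
A = 2 and Z = 1 is ²H — a deuteron.

deuteron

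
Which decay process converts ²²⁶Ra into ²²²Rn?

alpha decay

ΔA = 222 − 226 = -4; ΔZ = 86 − 88 = -2.
A drops by 4 and Z drops by 2 — the signature of alpha emission.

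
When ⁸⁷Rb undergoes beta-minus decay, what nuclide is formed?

Sr-87

Beta-minus decay: mass number changes by +0, atomic number by +1.
A: 87 = 87; Z: 37 + 1 = 38.
Z = 38 is strontium, so the daughter is ⁸⁷Sr.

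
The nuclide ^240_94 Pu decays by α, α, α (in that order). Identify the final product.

Start: (A, Z) = (240, 94).
After α: (236, 92).
After α: (232, 90).
After α: (228, 88).
Z = 88 is radium.

Ra-228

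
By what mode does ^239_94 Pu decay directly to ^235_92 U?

ΔA = 235 − 239 = -4; ΔZ = 92 − 94 = -2.
A drops by 4 and Z drops by 2 — the signature of alpha emission.

alpha decay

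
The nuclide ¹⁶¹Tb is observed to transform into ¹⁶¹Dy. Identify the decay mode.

ΔA = 161 − 161 = 0; ΔZ = 66 − 65 = +1.
A is unchanged and Z rises by 1 — a neutron has become a proton (β⁻ decay).

beta-minus decay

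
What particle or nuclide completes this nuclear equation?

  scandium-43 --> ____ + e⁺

Ca-43

Conserve mass number: 43 = A + 0, so A = 43.
Conserve atomic number: 21 = Z + 1, so Z = 20.
Z = 20 is calcium, so the species is calcium-43.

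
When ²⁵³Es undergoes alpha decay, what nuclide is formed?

Bk-249

Alpha decay: mass number changes by -4, atomic number by -2.
A: 253 − 4 = 249; Z: 99 − 2 = 97.
Z = 97 is berkelium, so the daughter is ²⁴⁹Bk.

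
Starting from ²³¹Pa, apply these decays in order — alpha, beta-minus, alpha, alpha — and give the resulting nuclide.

Start: (A, Z) = (231, 91).
After α: (227, 89).
After β⁻: (227, 90).
After α: (223, 88).
After α: (219, 86).
Z = 86 is radon.

Rn-219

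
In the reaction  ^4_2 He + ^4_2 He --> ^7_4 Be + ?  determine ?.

Conserve mass number: 4 + 4 = 7 + A, so A = 1.
Conserve atomic number: 2 + 2 = 4 + Z, so Z = 0.
A = 1 and Z = 0 is ^1_0 n — a neutron.

neutron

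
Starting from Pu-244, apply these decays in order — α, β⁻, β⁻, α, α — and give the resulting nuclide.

Start: (A, Z) = (244, 94).
After α: (240, 92).
After β⁻: (240, 93).
After β⁻: (240, 94).
After α: (236, 92).
After α: (232, 90).
Z = 90 is thorium.

Th-232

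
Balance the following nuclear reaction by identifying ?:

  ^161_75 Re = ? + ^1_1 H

Conserve mass number: 161 = A + 1, so A = 160.
Conserve atomic number: 75 = Z + 1, so Z = 74.
Z = 74 is tungsten, so the species is ^160_74 W.

W-160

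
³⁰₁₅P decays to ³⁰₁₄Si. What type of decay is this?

beta-plus decay or electron capture

ΔA = 30 − 30 = 0; ΔZ = 14 − 15 = -1.
A is unchanged and Z drops by 1 — a proton has become a neutron (β⁺ emission or electron capture).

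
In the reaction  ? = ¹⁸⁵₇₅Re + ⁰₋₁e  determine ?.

Conserve mass number: A = 185 + 0, so A = 185.
Conserve atomic number: Z = 75 − 1, so Z = 74.
Z = 74 is tungsten, so the species is ¹⁸⁵₇₄W.

W-185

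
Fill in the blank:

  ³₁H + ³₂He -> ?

Li-6

Conserve mass number: 3 + 3 = A, so A = 6.
Conserve atomic number: 1 + 2 = Z, so Z = 3.
Z = 3 is lithium, so the species is ⁶₃Li.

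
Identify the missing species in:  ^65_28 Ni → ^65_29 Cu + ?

beta-minus particle

Conserve mass number: 65 = 65 + A, so A = 0.
Conserve atomic number: 28 = 29 + Z, so Z = -1.
A = 0 and Z = -1 is ^0_-1 e — a beta-minus particle.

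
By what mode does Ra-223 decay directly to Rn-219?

alpha decay

ΔA = 219 − 223 = -4; ΔZ = 86 − 88 = -2.
A drops by 4 and Z drops by 2 — the signature of alpha emission.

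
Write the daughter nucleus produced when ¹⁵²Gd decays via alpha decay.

Sm-148

Alpha decay: mass number changes by -4, atomic number by -2.
A: 152 − 4 = 148; Z: 64 − 2 = 62.
Z = 62 is samarium, so the daughter is ¹⁴⁸Sm.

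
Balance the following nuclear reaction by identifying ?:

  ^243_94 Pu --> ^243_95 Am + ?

Conserve mass number: 243 = 243 + A, so A = 0.
Conserve atomic number: 94 = 95 + Z, so Z = -1.
A = 0 and Z = -1 is ^0_-1 e — a beta-minus particle.

beta-minus particle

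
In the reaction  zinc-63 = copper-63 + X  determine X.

positron

Conserve mass number: 63 = 63 + A, so A = 0.
Conserve atomic number: 30 = 29 + Z, so Z = 1.
A = 0 and Z = 1 is e⁺ — a positron.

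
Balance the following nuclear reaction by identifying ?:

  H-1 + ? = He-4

Conserve mass number: 1 + A = 4, so A = 3.
Conserve atomic number: 1 + Z = 2, so Z = 1.
A = 3 and Z = 1 is H-3 — a triton.

triton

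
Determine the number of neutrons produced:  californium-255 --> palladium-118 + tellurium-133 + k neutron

4

Conserve mass number: 255 = 118 + 133 + k, so k = 255 − 251 = 4.
Check atomic number: 98 = 46 + 52 + 0 = 98. ✓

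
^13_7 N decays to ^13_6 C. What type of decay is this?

beta-plus decay or electron capture

ΔA = 13 − 13 = 0; ΔZ = 6 − 7 = -1.
A is unchanged and Z drops by 1 — a proton has become a neutron (β⁺ emission or electron capture).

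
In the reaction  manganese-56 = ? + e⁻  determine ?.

Conserve mass number: 56 = A + 0, so A = 56.
Conserve atomic number: 25 = Z − 1, so Z = 26.
Z = 26 is iron, so the species is iron-56.

Fe-56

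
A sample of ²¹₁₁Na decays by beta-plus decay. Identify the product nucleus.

Beta-plus decay: mass number changes by +0, atomic number by -1.
A: 21 = 21; Z: 11 − 1 = 10.
Z = 10 is neon, so the daughter is ²¹₁₀Ne.

Ne-21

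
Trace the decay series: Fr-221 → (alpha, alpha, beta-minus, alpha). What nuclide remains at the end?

Start: (A, Z) = (221, 87).
After α: (217, 85).
After α: (213, 83).
After β⁻: (213, 84).
After α: (209, 82).
Z = 82 is lead.

Pb-209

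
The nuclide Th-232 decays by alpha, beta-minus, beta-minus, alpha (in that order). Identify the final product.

Start: (A, Z) = (232, 90).
After α: (228, 88).
After β⁻: (228, 89).
After β⁻: (228, 90).
After α: (224, 88).
Z = 88 is radium.

Ra-224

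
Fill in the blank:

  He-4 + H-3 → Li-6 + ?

neutron

Conserve mass number: 4 + 3 = 6 + A, so A = 1.
Conserve atomic number: 2 + 1 = 3 + Z, so Z = 0.
A = 1 and Z = 0 is n — a neutron.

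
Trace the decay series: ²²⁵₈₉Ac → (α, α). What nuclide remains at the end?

Start: (A, Z) = (225, 89).
After α: (221, 87).
After α: (217, 85).
Z = 85 is astatine.

At-217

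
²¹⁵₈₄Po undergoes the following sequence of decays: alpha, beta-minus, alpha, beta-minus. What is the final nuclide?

Pb-207

Start: (A, Z) = (215, 84).
After α: (211, 82).
After β⁻: (211, 83).
After α: (207, 81).
After β⁻: (207, 82).
Z = 82 is lead.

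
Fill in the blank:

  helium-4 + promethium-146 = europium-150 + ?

Conserve mass number: 4 + 146 = 150 + A, so A = 0.
Conserve atomic number: 2 + 61 = 63 + Z, so Z = 0.
A = 0 and Z = 0 is γ — a gamma ray.

gamma ray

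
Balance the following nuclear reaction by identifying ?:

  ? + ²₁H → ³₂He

proton

Conserve mass number: A + 2 = 3, so A = 1.
Conserve atomic number: Z + 1 = 2, so Z = 1.
A = 1 and Z = 1 is ¹₁H — a proton.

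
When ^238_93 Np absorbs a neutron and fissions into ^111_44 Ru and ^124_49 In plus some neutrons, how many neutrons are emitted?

4

Conserve mass number: 239 = 111 + 124 + k, so k = 239 − 235 = 4.
Check atomic number: 93 = 44 + 49 + 0 = 93. ✓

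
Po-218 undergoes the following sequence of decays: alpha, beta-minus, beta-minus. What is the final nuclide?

Po-214

Start: (A, Z) = (218, 84).
After α: (214, 82).
After β⁻: (214, 83).
After β⁻: (214, 84).
Z = 84 is polonium.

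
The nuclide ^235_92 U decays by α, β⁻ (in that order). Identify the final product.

Start: (A, Z) = (235, 92).
After α: (231, 90).
After β⁻: (231, 91).
Z = 91 is protactinium.

Pa-231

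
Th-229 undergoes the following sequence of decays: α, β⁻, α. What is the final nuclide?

Fr-221

Start: (A, Z) = (229, 90).
After α: (225, 88).
After β⁻: (225, 89).
After α: (221, 87).
Z = 87 is francium.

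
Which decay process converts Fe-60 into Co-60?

ΔA = 60 − 60 = 0; ΔZ = 27 − 26 = +1.
A is unchanged and Z rises by 1 — a neutron has become a proton (β⁻ decay).

beta-minus decay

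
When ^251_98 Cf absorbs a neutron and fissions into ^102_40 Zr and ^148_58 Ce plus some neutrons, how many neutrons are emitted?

2

Conserve mass number: 252 = 102 + 148 + k, so k = 252 − 250 = 2.
Check atomic number: 98 = 40 + 58 + 0 = 98. ✓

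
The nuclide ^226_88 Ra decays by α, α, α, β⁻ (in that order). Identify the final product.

Bi-214

Start: (A, Z) = (226, 88).
After α: (222, 86).
After α: (218, 84).
After α: (214, 82).
After β⁻: (214, 83).
Z = 83 is bismuth.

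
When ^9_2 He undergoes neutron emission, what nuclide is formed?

Neutron emission: mass number changes by -1, atomic number by +0.
A: 9 − 1 = 8; Z: 2 = 2.
Z = 2 is helium, so the daughter is ^8_2 He.

He-8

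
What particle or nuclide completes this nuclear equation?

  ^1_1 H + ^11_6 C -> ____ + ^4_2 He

B-8

Conserve mass number: 1 + 11 = A + 4, so A = 8.
Conserve atomic number: 1 + 6 = Z + 2, so Z = 5.
Z = 5 is boron, so the species is ^8_5 B.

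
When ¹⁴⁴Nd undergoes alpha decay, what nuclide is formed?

Alpha decay: mass number changes by -4, atomic number by -2.
A: 144 − 4 = 140; Z: 60 − 2 = 58.
Z = 58 is cerium, so the daughter is ¹⁴⁰Ce.

Ce-140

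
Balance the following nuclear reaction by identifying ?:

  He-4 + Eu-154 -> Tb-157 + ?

Conserve mass number: 4 + 154 = 157 + A, so A = 1.
Conserve atomic number: 2 + 63 = 65 + Z, so Z = 0.
A = 1 and Z = 0 is n — a neutron.

neutron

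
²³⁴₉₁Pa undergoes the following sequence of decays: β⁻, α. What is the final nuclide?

Start: (A, Z) = (234, 91).
After β⁻: (234, 92).
After α: (230, 90).
Z = 90 is thorium.

Th-230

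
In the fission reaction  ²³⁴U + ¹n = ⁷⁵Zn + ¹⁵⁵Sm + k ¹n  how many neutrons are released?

5

Conserve mass number: 235 = 75 + 155 + k, so k = 235 − 230 = 5.
Check atomic number: 92 = 30 + 62 + 0 = 92. ✓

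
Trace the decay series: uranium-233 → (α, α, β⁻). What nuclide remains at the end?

Start: (A, Z) = (233, 92).
After α: (229, 90).
After α: (225, 88).
After β⁻: (225, 89).
Z = 89 is actinium.

Ac-225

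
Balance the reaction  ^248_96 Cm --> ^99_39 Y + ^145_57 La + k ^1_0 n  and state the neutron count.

4

Conserve mass number: 248 = 99 + 145 + k, so k = 248 − 244 = 4.
Check atomic number: 96 = 39 + 57 + 0 = 96. ✓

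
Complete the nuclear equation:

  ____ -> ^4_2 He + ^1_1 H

Conserve mass number: A = 4 + 1, so A = 5.
Conserve atomic number: Z = 2 + 1, so Z = 3.
Z = 3 is lithium, so the species is ^5_3 Li.

Li-5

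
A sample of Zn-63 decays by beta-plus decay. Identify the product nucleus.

Cu-63

Beta-plus decay: mass number changes by +0, atomic number by -1.
A: 63 = 63; Z: 30 − 1 = 29.
Z = 29 is copper, so the daughter is Cu-63.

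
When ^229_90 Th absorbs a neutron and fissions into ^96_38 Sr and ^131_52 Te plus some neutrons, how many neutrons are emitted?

3

Conserve mass number: 230 = 96 + 131 + k, so k = 230 − 227 = 3.
Check atomic number: 90 = 38 + 52 + 0 = 90. ✓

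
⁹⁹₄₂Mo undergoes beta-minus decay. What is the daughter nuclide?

Tc-99

Beta-minus decay: mass number changes by +0, atomic number by +1.
A: 99 = 99; Z: 42 + 1 = 43.
Z = 43 is technetium, so the daughter is ⁹⁹₄₃Tc.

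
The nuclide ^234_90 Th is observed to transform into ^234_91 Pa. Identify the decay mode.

beta-minus decay

ΔA = 234 − 234 = 0; ΔZ = 91 − 90 = +1.
A is unchanged and Z rises by 1 — a neutron has become a proton (β⁻ decay).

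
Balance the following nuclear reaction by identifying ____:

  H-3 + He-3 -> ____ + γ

Li-6

Conserve mass number: 3 + 3 = A + 0, so A = 6.
Conserve atomic number: 1 + 2 = Z + 0, so Z = 3.
Z = 3 is lithium, so the species is Li-6.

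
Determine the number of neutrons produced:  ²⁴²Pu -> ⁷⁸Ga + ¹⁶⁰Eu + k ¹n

Conserve mass number: 242 = 78 + 160 + k, so k = 242 − 238 = 4.
Check atomic number: 94 = 31 + 63 + 0 = 94. ✓

4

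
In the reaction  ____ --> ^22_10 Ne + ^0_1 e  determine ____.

Na-22

Conserve mass number: A = 22 + 0, so A = 22.
Conserve atomic number: Z = 10 + 1, so Z = 11.
Z = 11 is sodium, so the species is ^22_11 Na.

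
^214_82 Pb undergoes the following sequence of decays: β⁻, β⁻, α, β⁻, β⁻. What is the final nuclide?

Po-210

Start: (A, Z) = (214, 82).
After β⁻: (214, 83).
After β⁻: (214, 84).
After α: (210, 82).
After β⁻: (210, 83).
After β⁻: (210, 84).
Z = 84 is polonium.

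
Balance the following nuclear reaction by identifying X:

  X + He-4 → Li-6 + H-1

He-3

Conserve mass number: A + 4 = 6 + 1, so A = 3.
Conserve atomic number: Z + 2 = 3 + 1, so Z = 2.
Z = 2 is helium, so the species is He-3.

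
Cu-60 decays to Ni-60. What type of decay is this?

ΔA = 60 − 60 = 0; ΔZ = 28 − 29 = -1.
A is unchanged and Z drops by 1 — a proton has become a neutron (β⁺ emission or electron capture).

beta-plus decay or electron capture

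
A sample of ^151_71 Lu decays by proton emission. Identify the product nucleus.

Proton emission: mass number changes by -1, atomic number by -1.
A: 151 − 1 = 150; Z: 71 − 1 = 70.
Z = 70 is ytterbium, so the daughter is ^150_70 Yb.

Yb-150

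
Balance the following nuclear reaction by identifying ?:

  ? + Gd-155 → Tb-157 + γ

deuteron

Conserve mass number: A + 155 = 157 + 0, so A = 2.
Conserve atomic number: Z + 64 = 65 + 0, so Z = 1.
A = 2 and Z = 1 is H-2 — a deuteron.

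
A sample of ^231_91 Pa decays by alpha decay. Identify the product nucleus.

Alpha decay: mass number changes by -4, atomic number by -2.
A: 231 − 4 = 227; Z: 91 − 2 = 89.
Z = 89 is actinium, so the daughter is ^227_89 Ac.

Ac-227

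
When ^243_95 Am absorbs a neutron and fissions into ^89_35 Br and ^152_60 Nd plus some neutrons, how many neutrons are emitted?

Conserve mass number: 244 = 89 + 152 + k, so k = 244 − 241 = 3.
Check atomic number: 95 = 35 + 60 + 0 = 95. ✓

3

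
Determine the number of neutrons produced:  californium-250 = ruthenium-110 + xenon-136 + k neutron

4

Conserve mass number: 250 = 110 + 136 + k, so k = 250 − 246 = 4.
Check atomic number: 98 = 44 + 54 + 0 = 98. ✓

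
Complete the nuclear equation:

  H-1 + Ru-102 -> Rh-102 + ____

Conserve mass number: 1 + 102 = 102 + A, so A = 1.
Conserve atomic number: 1 + 44 = 45 + Z, so Z = 0.
A = 1 and Z = 0 is n — a neutron.

neutron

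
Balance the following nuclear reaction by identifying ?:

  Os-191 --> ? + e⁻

Conserve mass number: 191 = A + 0, so A = 191.
Conserve atomic number: 76 = Z − 1, so Z = 77.
Z = 77 is iridium, so the species is Ir-191.

Ir-191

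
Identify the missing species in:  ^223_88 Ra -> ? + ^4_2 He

Rn-219

Conserve mass number: 223 = A + 4, so A = 219.
Conserve atomic number: 88 = Z + 2, so Z = 86.
Z = 86 is radon, so the species is ^219_86 Rn.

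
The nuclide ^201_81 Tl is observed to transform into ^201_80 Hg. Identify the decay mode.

beta-plus decay or electron capture

ΔA = 201 − 201 = 0; ΔZ = 80 − 81 = -1.
A is unchanged and Z drops by 1 — a proton has become a neutron (β⁺ emission or electron capture).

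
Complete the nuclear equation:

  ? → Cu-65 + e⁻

Conserve mass number: A = 65 + 0, so A = 65.
Conserve atomic number: Z = 29 − 1, so Z = 28.
Z = 28 is nickel, so the species is Ni-65.

Ni-65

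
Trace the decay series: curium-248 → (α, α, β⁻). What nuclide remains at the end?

Start: (A, Z) = (248, 96).
After α: (244, 94).
After α: (240, 92).
After β⁻: (240, 93).
Z = 93 is neptunium.

Np-240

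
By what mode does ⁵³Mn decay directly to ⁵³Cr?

ΔA = 53 − 53 = 0; ΔZ = 24 − 25 = -1.
A is unchanged and Z drops by 1 — a proton has become a neutron (β⁺ emission or electron capture).

beta-plus decay or electron capture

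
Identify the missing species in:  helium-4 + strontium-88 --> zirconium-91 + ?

Conserve mass number: 4 + 88 = 91 + A, so A = 1.
Conserve atomic number: 2 + 38 = 40 + Z, so Z = 0.
A = 1 and Z = 0 is neutron — a neutron.

neutron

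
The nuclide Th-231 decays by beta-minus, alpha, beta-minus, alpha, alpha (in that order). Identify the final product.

Rn-219

Start: (A, Z) = (231, 90).
After β⁻: (231, 91).
After α: (227, 89).
After β⁻: (227, 90).
After α: (223, 88).
After α: (219, 86).
Z = 86 is radon.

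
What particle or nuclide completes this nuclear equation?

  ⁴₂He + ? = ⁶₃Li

deuteron

Conserve mass number: 4 + A = 6, so A = 2.
Conserve atomic number: 2 + Z = 3, so Z = 1.
A = 2 and Z = 1 is ²₁H — a deuteron.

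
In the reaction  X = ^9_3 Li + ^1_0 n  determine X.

Li-10

Conserve mass number: A = 9 + 1, so A = 10.
Conserve atomic number: Z = 3 + 0, so Z = 3.
Z = 3 is lithium, so the species is ^10_3 Li.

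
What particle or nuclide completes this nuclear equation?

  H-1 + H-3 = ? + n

Conserve mass number: 1 + 3 = A + 1, so A = 3.
Conserve atomic number: 1 + 1 = Z + 0, so Z = 2.
Z = 2 is helium, so the species is He-3.

He-3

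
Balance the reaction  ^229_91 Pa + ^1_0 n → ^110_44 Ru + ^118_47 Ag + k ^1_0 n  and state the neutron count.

2

Conserve mass number: 230 = 110 + 118 + k, so k = 230 − 228 = 2.
Check atomic number: 91 = 44 + 47 + 0 = 91. ✓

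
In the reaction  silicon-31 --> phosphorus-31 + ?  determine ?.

beta-minus particle

Conserve mass number: 31 = 31 + A, so A = 0.
Conserve atomic number: 14 = 15 + Z, so Z = -1.
A = 0 and Z = -1 is e⁻ — a beta-minus particle.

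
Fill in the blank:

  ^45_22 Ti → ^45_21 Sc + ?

Conserve mass number: 45 = 45 + A, so A = 0.
Conserve atomic number: 22 = 21 + Z, so Z = 1.
A = 0 and Z = 1 is ^0_1 e — a positron.

positron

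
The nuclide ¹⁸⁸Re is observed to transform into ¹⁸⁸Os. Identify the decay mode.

beta-minus decay

ΔA = 188 − 188 = 0; ΔZ = 76 − 75 = +1.
A is unchanged and Z rises by 1 — a neutron has become a proton (β⁻ decay).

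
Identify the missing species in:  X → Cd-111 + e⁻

Ag-111

Conserve mass number: A = 111 + 0, so A = 111.
Conserve atomic number: Z = 48 − 1, so Z = 47.
Z = 47 is silver, so the species is Ag-111.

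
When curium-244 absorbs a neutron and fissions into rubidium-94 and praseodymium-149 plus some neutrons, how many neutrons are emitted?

2

Conserve mass number: 245 = 94 + 149 + k, so k = 245 − 243 = 2.
Check atomic number: 96 = 37 + 59 + 0 = 96. ✓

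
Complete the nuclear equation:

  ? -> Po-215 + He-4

Rn-219

Conserve mass number: A = 215 + 4, so A = 219.
Conserve atomic number: Z = 84 + 2, so Z = 86.
Z = 86 is radon, so the species is Rn-219.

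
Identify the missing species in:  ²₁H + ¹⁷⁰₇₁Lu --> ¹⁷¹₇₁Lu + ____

proton

Conserve mass number: 2 + 170 = 171 + A, so A = 1.
Conserve atomic number: 1 + 71 = 71 + Z, so Z = 1.
A = 1 and Z = 1 is ¹₁H — a proton.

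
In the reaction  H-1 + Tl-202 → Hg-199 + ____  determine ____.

Conserve mass number: 1 + 202 = 199 + A, so A = 4.
Conserve atomic number: 1 + 81 = 80 + Z, so Z = 2.
A = 4 and Z = 2 is He-4 — an alpha particle.

alpha particle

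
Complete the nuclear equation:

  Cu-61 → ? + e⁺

Conserve mass number: 61 = A + 0, so A = 61.
Conserve atomic number: 29 = Z + 1, so Z = 28.
Z = 28 is nickel, so the species is Ni-61.

Ni-61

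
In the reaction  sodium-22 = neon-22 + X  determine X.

positron

Conserve mass number: 22 = 22 + A, so A = 0.
Conserve atomic number: 11 = 10 + Z, so Z = 1.
A = 0 and Z = 1 is e⁺ — a positron.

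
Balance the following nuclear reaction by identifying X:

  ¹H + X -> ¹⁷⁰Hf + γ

Conserve mass number: 1 + A = 170 + 0, so A = 169.
Conserve atomic number: 1 + Z = 72 + 0, so Z = 71.
Z = 71 is lutetium, so the species is ¹⁶⁹Lu.

Lu-169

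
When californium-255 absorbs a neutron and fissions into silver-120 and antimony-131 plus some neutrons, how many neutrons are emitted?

5

Conserve mass number: 256 = 120 + 131 + k, so k = 256 − 251 = 5.
Check atomic number: 98 = 47 + 51 + 0 = 98. ✓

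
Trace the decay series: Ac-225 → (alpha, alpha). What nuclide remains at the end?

Start: (A, Z) = (225, 89).
After α: (221, 87).
After α: (217, 85).
Z = 85 is astatine.

At-217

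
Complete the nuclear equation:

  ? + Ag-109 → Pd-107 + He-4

Conserve mass number: A + 109 = 107 + 4, so A = 2.
Conserve atomic number: Z + 47 = 46 + 2, so Z = 1.
A = 2 and Z = 1 is H-2 — a deuteron.

deuteron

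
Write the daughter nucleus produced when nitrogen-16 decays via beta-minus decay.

O-16

Beta-minus decay: mass number changes by +0, atomic number by +1.
A: 16 = 16; Z: 7 + 1 = 8.
Z = 8 is oxygen, so the daughter is oxygen-16.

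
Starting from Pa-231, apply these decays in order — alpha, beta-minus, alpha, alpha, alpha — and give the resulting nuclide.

Po-215

Start: (A, Z) = (231, 91).
After α: (227, 89).
After β⁻: (227, 90).
After α: (223, 88).
After α: (219, 86).
After α: (215, 84).
Z = 84 is polonium.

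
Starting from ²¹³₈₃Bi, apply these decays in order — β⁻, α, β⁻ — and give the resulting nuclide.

Start: (A, Z) = (213, 83).
After β⁻: (213, 84).
After α: (209, 82).
After β⁻: (209, 83).
Z = 83 is bismuth.

Bi-209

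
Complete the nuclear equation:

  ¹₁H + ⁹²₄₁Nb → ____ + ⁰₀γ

Mo-93

Conserve mass number: 1 + 92 = A + 0, so A = 93.
Conserve atomic number: 1 + 41 = Z + 0, so Z = 42.
Z = 42 is molybdenum, so the species is ⁹³₄₂Mo.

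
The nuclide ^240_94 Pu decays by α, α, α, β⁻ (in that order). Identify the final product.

Start: (A, Z) = (240, 94).
After α: (236, 92).
After α: (232, 90).
After α: (228, 88).
After β⁻: (228, 89).
Z = 89 is actinium.

Ac-228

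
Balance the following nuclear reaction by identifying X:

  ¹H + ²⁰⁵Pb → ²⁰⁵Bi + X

neutron

Conserve mass number: 1 + 205 = 205 + A, so A = 1.
Conserve atomic number: 1 + 82 = 83 + Z, so Z = 0.
A = 1 and Z = 0 is ¹n — a neutron.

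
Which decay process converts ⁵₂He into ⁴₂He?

neutron emission

ΔA = 4 − 5 = -1; ΔZ = 2 − 2 = +0.
A drops by 1 with Z unchanged — a neutron was emitted.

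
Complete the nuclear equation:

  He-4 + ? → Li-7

triton

Conserve mass number: 4 + A = 7, so A = 3.
Conserve atomic number: 2 + Z = 3, so Z = 1.
A = 3 and Z = 1 is H-3 — a triton.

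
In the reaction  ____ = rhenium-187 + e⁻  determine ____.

W-187

Conserve mass number: A = 187 + 0, so A = 187.
Conserve atomic number: Z = 75 − 1, so Z = 74.
Z = 74 is tungsten, so the species is tungsten-187.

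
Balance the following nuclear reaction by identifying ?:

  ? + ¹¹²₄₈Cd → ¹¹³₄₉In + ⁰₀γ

proton

Conserve mass number: A + 112 = 113 + 0, so A = 1.
Conserve atomic number: Z + 48 = 49 + 0, so Z = 1.
A = 1 and Z = 1 is ¹₁H — a proton.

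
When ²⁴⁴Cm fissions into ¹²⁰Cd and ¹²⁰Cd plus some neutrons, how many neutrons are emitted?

4

Conserve mass number: 244 = 120 + 120 + k, so k = 244 − 240 = 4.
Check atomic number: 96 = 48 + 48 + 0 = 96. ✓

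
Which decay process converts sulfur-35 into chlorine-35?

ΔA = 35 − 35 = 0; ΔZ = 17 − 16 = +1.
A is unchanged and Z rises by 1 — a neutron has become a proton (β⁻ decay).

beta-minus decay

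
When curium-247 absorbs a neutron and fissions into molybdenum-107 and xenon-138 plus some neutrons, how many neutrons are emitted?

3

Conserve mass number: 248 = 107 + 138 + k, so k = 248 − 245 = 3.
Check atomic number: 96 = 42 + 54 + 0 = 96. ✓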